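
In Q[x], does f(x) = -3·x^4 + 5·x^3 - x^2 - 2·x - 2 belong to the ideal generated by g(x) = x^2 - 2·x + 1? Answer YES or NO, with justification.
NO

In Q[x] the ideal (g) consists of all multiples of g, so f ∈ (g) iff g | f, i.e. iff the remainder of f on division by g is 0. Divide f by g (g is monic, so eliminate the leading term of the running remainder at each step):
  leading term -3·x^4: subtract (-3·x^2)·g(x) = -3·x^4 + 6·x^3 - 3·x^2, leaving -x^3 + 2·x^2 - 2·x - 2
  leading term -x^3: subtract (-x)·g(x) = -x^3 + 2·x^2 - x, leaving -x - 2
The remainder r(x) = -x - 2 ≠ 0 (and deg r < deg g), so g ∤ f, i.e. f ∉ (g).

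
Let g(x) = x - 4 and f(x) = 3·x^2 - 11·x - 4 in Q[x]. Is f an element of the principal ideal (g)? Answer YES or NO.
In Q[x] the ideal (g) consists of all multiples of g, so f ∈ (g) iff g | f, i.e. iff the remainder of f on division by g is 0. Divide f by g (g is monic, so eliminate the leading term of the running remainder at each step):
  leading term 3·x^2: subtract (3·x)·g(x) = 3·x^2 - 12·x, leaving x - 4
  leading term x: subtract (1)·g(x) = x - 4, leaving 0
The remainder is 0, so f(x) = g(x) · h(x) with h(x) = 3·x + 1. Hence g | f, i.e. f ∈ (g).

Final answer: YES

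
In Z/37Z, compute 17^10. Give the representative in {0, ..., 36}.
28

Use repeated squaring. Binary(10) = 1010. Walk through the bits of the exponent 10 left-to-right: at each bit after the leading one, square the running value, then multiply by 17 if the bit is 1 (always reducing mod 37):
  bit 1 = 1 (leading): start with 17.
  bit 2 = 0: square 17^2 = 289 ≡ 30 (mod 37).
  bit 3 = 1: square 30^2 = 900 ≡ 12; bit is 1, so multiply 12·17 = 204 ≡ 19 (mod 37).
  bit 4 = 0: square 19^2 = 361 ≡ 28 (mod 37).
Final value: 17^10 ≡ 28 (mod 37).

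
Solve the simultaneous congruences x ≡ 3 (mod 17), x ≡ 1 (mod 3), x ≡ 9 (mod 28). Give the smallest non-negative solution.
The moduli 17, 3, 28 are pairwise coprime, so by the CRT there is a unique solution mod 17·3·28 = 1428.
Solve by successive substitution. Start with x ≡ 3 (mod 17).
  Combine with x ≡ 1 (mod 3): write x = 3 + 17·t and require 3 + 17·t ≡ 1 (mod 3), i.e. 17·t ≡ 1 − 3 ≡ 1 (mod 3). Since 17^(−1) ≡ 2 (mod 3) (17 ≡ 2 (mod 3)), t ≡ 2·1 ≡ 2 (mod 3). So x ≡ 3 + 17·2 = 37 (mod 51).
  Combine with x ≡ 9 (mod 28): write x = 37 + 51·t and require 37 + 51·t ≡ 9 (mod 28), i.e. 51·t ≡ 9 − 37 ≡ 0 (mod 28). Since 51^(−1) ≡ 11 (mod 28) (51 ≡ 23 (mod 28)), t ≡ 11·0 ≡ 0 (mod 28). So x ≡ 37 + 51·0 = 37 (mod 1428).
Unique solution in [0, 1428): x = 37.

Final answer: x ≡ 37 (mod 1428); the representative in [0, 1428) is 37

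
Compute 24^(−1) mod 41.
24^(−1) ≡ 12 (mod 41)

Apply the extended Euclidean algorithm to (41, 24), tracking rows (r, s, t) with s·41 + t·24 = r. Each division r_prev = q·r_cur + r_new produces the new row as (previous row) − q·(current row):
  row A: (41, 1, 0)   [1·41 + 0·24 = 41]
  row B: (24, 0, 1)   [0·41 + 1·24 = 24]
  41 = 1·24 + 17   → row C = row A − 1·row B = (17, 1, −1)   [check: 1·41 − 1·24 = 17]
  24 = 1·17 + 7   → row D = row B − 1·row C = (7, −1, 2)   [check: −1·41 + 2·24 = 7]
  17 = 2·7 + 3   → row E = row C − 2·row D = (3, 3, −5)   [check: 3·41 − 5·24 = 3]
  7 = 2·3 + 1   → row F = row D − 2·row E = (1, −7, 12)   [check: −7·41 + 12·24 = 1]
  3 = 3·1 + 0   → remainder 0, stop. gcd = 1 (last nonzero row F).
The gcd is 1, so 24 is invertible mod 41. The last nonzero row gives −7·41 + 12·24 = 1, so t = 12. So 24^(−1) ≡ 12 (mod 41). Verify: 24 · 12 = 288 ≡ 1 (mod 41). ✓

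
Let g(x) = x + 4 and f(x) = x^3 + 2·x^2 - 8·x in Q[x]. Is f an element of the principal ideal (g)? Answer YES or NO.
In Q[x] the ideal (g) consists of all multiples of g, so f ∈ (g) iff g | f, i.e. iff the remainder of f on division by g is 0. Divide f by g (g is monic, so eliminate the leading term of the running remainder at each step):
  leading term x^3: subtract (x^2)·g(x) = x^3 + 4·x^2, leaving -2·x^2 - 8·x
  leading term -2·x^2: subtract (-2·x)·g(x) = -2·x^2 - 8·x, leaving 0
The remainder is 0, so f(x) = g(x) · h(x) with h(x) = x^2 - 2·x. Hence g | f, i.e. f ∈ (g).

Final answer: YES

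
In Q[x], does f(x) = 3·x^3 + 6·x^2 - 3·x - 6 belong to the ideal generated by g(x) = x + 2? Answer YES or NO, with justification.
In Q[x] the ideal (g) consists of all multiples of g, so f ∈ (g) iff g | f, i.e. iff the remainder of f on division by g is 0. Divide f by g (g is monic, so eliminate the leading term of the running remainder at each step):
  leading term 3·x^3: subtract (3·x^2)·g(x) = 3·x^3 + 6·x^2, leaving -3·x - 6
  leading term -3·x: subtract (-3)·g(x) = -3·x - 6, leaving 0
The remainder is 0, so f(x) = g(x) · h(x) with h(x) = 3·x^2 - 3. Hence g | f, i.e. f ∈ (g).

Final answer: YES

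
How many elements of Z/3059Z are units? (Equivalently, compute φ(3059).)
Z/3059Z has φ(3059) = 2376 units

An element a ∈ Z/3059Z is a unit iff gcd(a, 3059) = 1, so the number of units is φ(3059). φ is multiplicative, with φ(p^e) = p^e − p^(e−1). Factorise 3059 = 7 · 19 · 23. Then
  φ(3059) = (7 − 1) · (19 − 1) · (23 − 1) = 6 · 18 · 22 = 2376.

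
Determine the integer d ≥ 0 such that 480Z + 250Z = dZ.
(480, 250) = (10); d = 10

In the PID Z, (a, b) is generated by gcd(a, b). Compute gcd(480, 250) with the extended Euclidean algorithm, tracking rows (r, s, t) with s·480 + t·250 = r:
  row A: (480, 1, 0)   [1·480 + 0·250 = 480]
  row B: (250, 0, 1)   [0·480 + 1·250 = 250]
  480 = 1·250 + 230   → row C = row A − 1·row B = (230, 1, −1)   [check: 1·480 − 1·250 = 230]
  250 = 1·230 + 20   → row D = row B − 1·row C = (20, −1, 2)   [check: −1·480 + 2·250 = 20]
  230 = 11·20 + 10   → row E = row C − 11·row D = (10, 12, −23)   [check: 12·480 − 23·250 = 10]
  20 = 2·10 + 0   → remainder 0, stop. gcd = 10 (last nonzero row E).
So gcd(480, 250) = 10, with Bézout identity 12·480 − 23·250 = 10. Containment (⊇): the Bézout identity exhibits 10 as an element of (480, 250), giving (10) ⊆ (480, 250). Containment (⊆): since 10 | 480 and 10 | 250 (480 = 10·48, 250 = 10·25), every Z-linear combination of 480 and 250 is divisible by 10, so (480, 250) ⊆ (10). Therefore (480, 250) = (10), d = 10.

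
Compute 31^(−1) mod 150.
31^(−1) ≡ 121 (mod 150)

Apply the extended Euclidean algorithm to (150, 31), tracking rows (r, s, t) with s·150 + t·31 = r. Each division r_prev = q·r_cur + r_new produces the new row as (previous row) − q·(current row):
  row A: (150, 1, 0)   [1·150 + 0·31 = 150]
  row B: (31, 0, 1)   [0·150 + 1·31 = 31]
  150 = 4·31 + 26   → row C = row A − 4·row B = (26, 1, −4)   [check: 1·150 − 4·31 = 26]
  31 = 1·26 + 5   → row D = row B − 1·row C = (5, −1, 5)   [check: −1·150 + 5·31 = 5]
  26 = 5·5 + 1   → row E = row C − 5·row D = (1, 6, −29)   [check: 6·150 − 29·31 = 1]
  5 = 5·1 + 0   → remainder 0, stop. gcd = 1 (last nonzero row E).
The gcd is 1, so 31 is invertible mod 150. The last nonzero row gives 6·150 − 29·31 = 1, so t = −29. So 31^(−1) ≡ −29 ≡ 121 (mod 150). Verify: 31 · 121 = 3751 ≡ 1 (mod 150). ✓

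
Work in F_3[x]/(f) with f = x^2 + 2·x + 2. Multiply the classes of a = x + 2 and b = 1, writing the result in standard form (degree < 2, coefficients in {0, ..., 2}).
a · b ≡ x + 2 (mod f(x))

Multiply as integer polynomials: a · b = x + 2. Reducing coefficients mod 3: a · b ≡ x + 2. This already has degree < 2, so no reduction by f is needed. Hence a · b ≡ x + 2 in F_3[x]/(f).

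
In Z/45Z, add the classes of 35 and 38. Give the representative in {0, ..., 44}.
28

Both summands are already reduced mod 45. 35 + 38 = 73; 73 = 1·45 + 28, so (35 + 38) mod 45 = 28.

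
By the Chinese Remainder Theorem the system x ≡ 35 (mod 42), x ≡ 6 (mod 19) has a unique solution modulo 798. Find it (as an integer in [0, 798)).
The moduli 42, 19 are pairwise coprime, so by the CRT there is a unique solution mod 42·19 = 798.
Solve by successive substitution. Start with x ≡ 35 (mod 42).
  Combine with x ≡ 6 (mod 19): write x = 35 + 42·t and require 35 + 42·t ≡ 6 (mod 19), i.e. 42·t ≡ 6 − 35 ≡ 9 (mod 19). Since 42^(−1) ≡ 5 (mod 19) (42 ≡ 4 (mod 19)), t ≡ 5·9 ≡ 7 (mod 19). So x ≡ 35 + 42·7 = 329 (mod 798).
Unique solution in [0, 798): x = 329.

Final answer: x ≡ 329 (mod 798); the representative in [0, 798) is 329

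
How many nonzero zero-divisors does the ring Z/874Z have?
In Z/874Z each nonzero element is either a unit (gcd with 874 is 1) or a zero-divisor (gcd > 1). The number of units is φ(874): factorise 874 = 2 · 19 · 23, so φ(874) = (2 − 1) · (19 − 1) · (23 − 1) = 1 · 18 · 22 = 396. The nonzero elements number 874 − 1 = 873. Hence the nonzero zero-divisors number 873 − 396 = 477.

Final answer: Z/874Z has 477 nonzero zero-divisors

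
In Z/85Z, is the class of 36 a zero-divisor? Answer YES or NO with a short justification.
NO

gcd(36, 85) = 1, so 36 is a unit in Z/85Z (it has a multiplicative inverse). A unit cannot be a zero-divisor: if 36·b ≡ 0 then multiplying both sides by 36^(−1) gives b ≡ 0. So 36 is not a zero-divisor.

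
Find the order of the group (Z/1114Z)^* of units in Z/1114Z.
(Z/1114Z)^* consists of the classes a with gcd(a, 1114) = 1, so its order is φ(1114). φ is multiplicative, with φ(p^e) = p^e − p^(e−1). Factorise 1114 = 2 · 557. Then
  φ(1114) = (2 − 1) · (557 − 1) = 1 · 556 = 556.
Thus |(Z/1114Z)^*| = 556.

Final answer: |(Z/1114Z)^*| = 556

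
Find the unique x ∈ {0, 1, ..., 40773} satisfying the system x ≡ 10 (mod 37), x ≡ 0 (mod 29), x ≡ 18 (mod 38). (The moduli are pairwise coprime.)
The moduli 37, 29, 38 are pairwise coprime, so by the CRT there is a unique solution mod 37·29·38 = 40774.
Solve by successive substitution. Start with x ≡ 10 (mod 37).
  Combine with x ≡ 0 (mod 29): write x = 10 + 37·t and require 10 + 37·t ≡ 0 (mod 29), i.e. 37·t ≡ 0 − 10 ≡ 19 (mod 29). Since 37^(−1) ≡ 11 (mod 29) (37 ≡ 8 (mod 29)), t ≡ 11·19 ≡ 6 (mod 29). So x ≡ 10 + 37·6 = 232 (mod 1073).
  Combine with x ≡ 18 (mod 38): write x = 232 + 1073·t and require 232 + 1073·t ≡ 18 (mod 38), i.e. 1073·t ≡ 18 − 232 ≡ 14 (mod 38). Since 1073^(−1) ≡ 17 (mod 38) (1073 ≡ 9 (mod 38)), t ≡ 17·14 ≡ 10 (mod 38). So x ≡ 232 + 1073·10 = 10962 (mod 40774).
Unique solution in [0, 40774): x = 10962.

Final answer: x ≡ 10962 (mod 40774); the representative in [0, 40774) is 10962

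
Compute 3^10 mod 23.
Use repeated squaring. Binary(10) = 1010. Walk through the bits of the exponent 10 left-to-right: at each bit after the leading one, square the running value, then multiply by 3 if the bit is 1 (always reducing mod 23):
  bit 1 = 1 (leading): start with 3.
  bit 2 = 0: square 3^2 = 9 (mod 23).
  bit 3 = 1: square 9^2 = 81 ≡ 12; bit is 1, so multiply 12·3 = 36 ≡ 13 (mod 23).
  bit 4 = 0: square 13^2 = 169 ≡ 8 (mod 23).
Final value: 3^10 ≡ 8 (mod 23).

Final answer: 8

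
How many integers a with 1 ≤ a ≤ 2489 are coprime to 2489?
2340

The number of a ∈ {1, ..., 2489} with gcd(a, 2489) = 1 is by definition Euler's totient φ(2489). φ is multiplicative, with φ(p^e) = p^e − p^(e−1). Factorise 2489 = 19 · 131. Then
  φ(2489) = (19 − 1) · (131 − 1) = 18 · 130 = 2340.
So there are 2340 such integers.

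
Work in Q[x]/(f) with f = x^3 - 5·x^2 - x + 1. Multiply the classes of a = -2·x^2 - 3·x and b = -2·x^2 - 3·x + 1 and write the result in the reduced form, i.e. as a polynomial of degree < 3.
a · b ≡ 171·x^2 + 25·x - 32 (mod f(x))

First multiply in Q[x] without reducing: a · b = 4·x^4 + 12·x^3 + 7·x^2 - 3·x. Now divide by f(x) = x^3 - 5·x^2 - x + 1, eliminating the leading term at each step:
  leading term 4·x^4: subtract (4·x)·f(x) = 4·x^4 - 20·x^3 - 4·x^2 + 4·x, leaving 32·x^3 + 11·x^2 - 7·x
  leading term 32·x^3: subtract (32)·f(x) = 32·x^3 - 160·x^2 - 32·x + 32, leaving 171·x^2 + 25·x - 32
The degree is now < 3, so this is the remainder. Hence a · b ≡ 171·x^2 + 25·x - 32 in Q[x]/(f).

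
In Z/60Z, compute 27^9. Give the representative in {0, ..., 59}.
27

Use repeated squaring. Binary(9) = 1001. Walk through the bits of the exponent 9 left-to-right: at each bit after the leading one, square the running value, then multiply by 27 if the bit is 1 (always reducing mod 60):
  bit 1 = 1 (leading): start with 27.
  bit 2 = 0: square 27^2 = 729 ≡ 9 (mod 60).
  bit 3 = 0: square 9^2 = 81 ≡ 21 (mod 60).
  bit 4 = 1: square 21^2 = 441 ≡ 21; bit is 1, so multiply 21·27 = 567 ≡ 27 (mod 60).
Final value: 27^9 ≡ 27 (mod 60).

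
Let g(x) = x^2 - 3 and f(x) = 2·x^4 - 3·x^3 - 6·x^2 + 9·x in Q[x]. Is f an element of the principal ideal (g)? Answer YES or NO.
YES

In Q[x] the ideal (g) consists of all multiples of g, so f ∈ (g) iff g | f, i.e. iff the remainder of f on division by g is 0. Divide f by g (g is monic, so eliminate the leading term of the running remainder at each step):
  leading term 2·x^4: subtract (2·x^2)·g(x) = 2·x^4 - 6·x^2, leaving -3·x^3 + 9·x
  leading term -3·x^3: subtract (-3·x)·g(x) = -3·x^3 + 9·x, leaving 0
The remainder is 0, so f(x) = g(x) · h(x) with h(x) = 2·x^2 - 3·x. Hence g | f, i.e. f ∈ (g).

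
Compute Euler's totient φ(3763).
φ is multiplicative, with φ(p^e) = p^e − p^(e−1). Factorise 3763 = 53 · 71. Then
  φ(3763) = (53 − 1) · (71 − 1) = 52 · 70 = 3640.

Final answer: φ(3763) = 3640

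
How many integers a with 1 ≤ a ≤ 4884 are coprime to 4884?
The number of a ∈ {1, ..., 4884} with gcd(a, 4884) = 1 is by definition Euler's totient φ(4884). φ is multiplicative, with φ(p^e) = p^e − p^(e−1). Factorise 4884 = 2^2 · 3 · 11 · 37. Then
  φ(4884) = (2^2 − 2^1) · (3 − 1) · (11 − 1) · (37 − 1) = 2 · 2 · 10 · 36 = 1440.
So there are 1440 such integers.

Final answer: 1440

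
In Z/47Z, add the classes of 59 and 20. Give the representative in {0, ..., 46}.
Reduce the summands first: 59 ≡ 12 (mod 47), so 59 + 20 ≡ 12 + 20 (mod 47). 12 + 20 = 32; 32 = 0·47 + 32, so (59 + 20) mod 47 = 32.

Final answer: 32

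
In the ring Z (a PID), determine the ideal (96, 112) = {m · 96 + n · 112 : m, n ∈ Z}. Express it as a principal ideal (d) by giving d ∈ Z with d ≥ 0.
In the PID Z, (a, b) is generated by gcd(a, b). Compute gcd(112, 96) with the extended Euclidean algorithm, tracking rows (r, s, t) with s·112 + t·96 = r:
  row A: (112, 1, 0)   [1·112 + 0·96 = 112]
  row B: (96, 0, 1)   [0·112 + 1·96 = 96]
  112 = 1·96 + 16   → row C = row A − 1·row B = (16, 1, −1)   [check: 1·112 − 1·96 = 16]
  96 = 6·16 + 0   → remainder 0, stop. gcd = 16 (last nonzero row C).
So gcd(96, 112) = 16, with Bézout identity 1·112 − 1·96 = 16. Containment (⊇): the Bézout identity exhibits 16 as an element of (96, 112), giving (16) ⊆ (96, 112). Containment (⊆): since 16 | 96 and 16 | 112 (96 = 16·6, 112 = 16·7), every Z-linear combination of 96 and 112 is divisible by 16, so (96, 112) ⊆ (16). Therefore (96, 112) = (16), d = 16.

Final answer: (96, 112) = (16); d = 16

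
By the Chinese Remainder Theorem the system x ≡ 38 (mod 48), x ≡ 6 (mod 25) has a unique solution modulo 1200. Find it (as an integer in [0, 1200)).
The moduli 48, 25 are pairwise coprime, so by the CRT there is a unique solution mod 48·25 = 1200.
Solve by successive substitution. Start with x ≡ 38 (mod 48).
  Combine with x ≡ 6 (mod 25): write x = 38 + 48·t and require 38 + 48·t ≡ 6 (mod 25), i.e. 48·t ≡ 6 − 38 ≡ 18 (mod 25). Since 48^(−1) ≡ 12 (mod 25) (48 ≡ 23 (mod 25)), t ≡ 12·18 ≡ 16 (mod 25). So x ≡ 38 + 48·16 = 806 (mod 1200).
Unique solution in [0, 1200): x = 806.

Final answer: x ≡ 806 (mod 1200); the representative in [0, 1200) is 806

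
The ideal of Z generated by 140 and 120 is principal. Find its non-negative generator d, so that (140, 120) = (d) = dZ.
In the PID Z, (a, b) is generated by gcd(a, b). Compute gcd(140, 120) with the extended Euclidean algorithm, tracking rows (r, s, t) with s·140 + t·120 = r:
  row A: (140, 1, 0)   [1·140 + 0·120 = 140]
  row B: (120, 0, 1)   [0·140 + 1·120 = 120]
  140 = 1·120 + 20   → row C = row A − 1·row B = (20, 1, −1)   [check: 1·140 − 1·120 = 20]
  120 = 6·20 + 0   → remainder 0, stop. gcd = 20 (last nonzero row C).
So gcd(140, 120) = 20, with Bézout identity 1·140 − 1·120 = 20. Containment (⊇): the Bézout identity exhibits 20 as an element of (140, 120), giving (20) ⊆ (140, 120). Containment (⊆): since 20 | 140 and 20 | 120 (140 = 20·7, 120 = 20·6), every Z-linear combination of 140 and 120 is divisible by 20, so (140, 120) ⊆ (20). Therefore (140, 120) = (20), d = 20.

Final answer: (140, 120) = (20); d = 20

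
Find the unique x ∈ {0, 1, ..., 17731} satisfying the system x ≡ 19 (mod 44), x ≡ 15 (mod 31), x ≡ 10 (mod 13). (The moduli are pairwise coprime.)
x ≡ 1999 (mod 17732); the representative in [0, 17732) is 1999

The moduli 44, 31, 13 are pairwise coprime, so by the CRT there is a unique solution mod 44·31·13 = 17732.
Solve by successive substitution. Start with x ≡ 19 (mod 44).
  Combine with x ≡ 15 (mod 31): write x = 19 + 44·t and require 19 + 44·t ≡ 15 (mod 31), i.e. 44·t ≡ 15 − 19 ≡ 27 (mod 31). Since 44^(−1) ≡ 12 (mod 31) (44 ≡ 13 (mod 31)), t ≡ 12·27 ≡ 14 (mod 31). So x ≡ 19 + 44·14 = 635 (mod 1364).
  Combine with x ≡ 10 (mod 13): write x = 635 + 1364·t and require 635 + 1364·t ≡ 10 (mod 13), i.e. 1364·t ≡ 10 − 635 ≡ 12 (mod 13). Since 1364^(−1) ≡ 12 (mod 13) (1364 ≡ 12 (mod 13)), t ≡ 12·12 ≡ 1 (mod 13). So x ≡ 635 + 1364·1 = 1999 (mod 17732).
Unique solution in [0, 17732): x = 1999.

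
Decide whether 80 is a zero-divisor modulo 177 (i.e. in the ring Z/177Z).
gcd(80, 177) = 1, so 80 is a unit in Z/177Z (it has a multiplicative inverse). A unit cannot be a zero-divisor: if 80·b ≡ 0 then multiplying both sides by 80^(−1) gives b ≡ 0. So 80 is not a zero-divisor.

Final answer: NO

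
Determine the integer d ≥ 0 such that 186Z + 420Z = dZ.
In the PID Z, (a, b) is generated by gcd(a, b). Compute gcd(420, 186) with the extended Euclidean algorithm, tracking rows (r, s, t) with s·420 + t·186 = r:
  row A: (420, 1, 0)   [1·420 + 0·186 = 420]
  row B: (186, 0, 1)   [0·420 + 1·186 = 186]
  420 = 2·186 + 48   → row C = row A − 2·row B = (48, 1, −2)   [check: 1·420 − 2·186 = 48]
  186 = 3·48 + 42   → row D = row B − 3·row C = (42, −3, 7)   [check: −3·420 + 7·186 = 42]
  48 = 1·42 + 6   → row E = row C − 1·row D = (6, 4, −9)   [check: 4·420 − 9·186 = 6]
  42 = 7·6 + 0   → remainder 0, stop. gcd = 6 (last nonzero row E).
So gcd(186, 420) = 6, with Bézout identity 4·420 − 9·186 = 6. Containment (⊇): the Bézout identity exhibits 6 as an element of (186, 420), giving (6) ⊆ (186, 420). Containment (⊆): since 6 | 186 and 6 | 420 (186 = 6·31, 420 = 6·70), every Z-linear combination of 186 and 420 is divisible by 6, so (186, 420) ⊆ (6). Therefore (186, 420) = (6), d = 6.

Final answer: (186, 420) = (6); d = 6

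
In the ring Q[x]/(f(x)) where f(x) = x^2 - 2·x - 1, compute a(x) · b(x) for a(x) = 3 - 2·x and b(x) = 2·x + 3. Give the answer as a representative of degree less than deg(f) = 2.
First multiply in Q[x] without reducing: a · b = 9 - 4·x^2. Now divide by f(x) = x^2 - 2·x - 1, eliminating the leading term at each step:
  leading term -4·x^2: subtract (-4)·f(x) = -4·x^2 + 8·x + 4, leaving 5 - 8·x
The degree is now < 2, so this is the remainder. Hence a · b ≡ 5 - 8·x in Q[x]/(f).

Final answer: a · b ≡ 5 - 8·x (mod f(x))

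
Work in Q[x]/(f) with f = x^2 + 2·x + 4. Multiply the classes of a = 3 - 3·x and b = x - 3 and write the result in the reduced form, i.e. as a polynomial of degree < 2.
a · b ≡ 18·x + 3 (mod f(x))

First multiply in Q[x] without reducing: a · b = -3·x^2 + 12·x - 9. Now divide by f(x) = x^2 + 2·x + 4, eliminating the leading term at each step:
  leading term -3·x^2: subtract (-3)·f(x) = -3·x^2 - 6·x - 12, leaving 18·x + 3
The degree is now < 2, so this is the remainder. Hence a · b ≡ 18·x + 3 in Q[x]/(f).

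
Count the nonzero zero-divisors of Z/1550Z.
In Z/1550Z each nonzero element is either a unit (gcd with 1550 is 1) or a zero-divisor (gcd > 1). The number of units is φ(1550): factorise 1550 = 2 · 5^2 · 31, so φ(1550) = (2 − 1) · (5^2 − 5^1) · (31 − 1) = 1 · 20 · 30 = 600. The nonzero elements number 1550 − 1 = 1549. Hence the nonzero zero-divisors number 1549 − 600 = 949.

Final answer: Z/1550Z has 949 nonzero zero-divisors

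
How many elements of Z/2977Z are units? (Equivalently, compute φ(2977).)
An element a ∈ Z/2977Z is a unit iff gcd(a, 2977) = 1, so the number of units is φ(2977). φ is multiplicative, with φ(p^e) = p^e − p^(e−1). Factorise 2977 = 13 · 229. Then
  φ(2977) = (13 − 1) · (229 − 1) = 12 · 228 = 2736.

Final answer: Z/2977Z has φ(2977) = 2736 units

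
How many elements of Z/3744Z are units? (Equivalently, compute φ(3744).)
An element a ∈ Z/3744Z is a unit iff gcd(a, 3744) = 1, so the number of units is φ(3744). φ is multiplicative, with φ(p^e) = p^e − p^(e−1). Factorise 3744 = 2^5 · 3^2 · 13. Then
  φ(3744) = (2^5 − 2^4) · (3^2 − 3^1) · (13 − 1) = 16 · 6 · 12 = 1152.

Final answer: Z/3744Z has φ(3744) = 1152 units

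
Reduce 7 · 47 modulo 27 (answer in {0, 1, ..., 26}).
Reduce the factors first: 47 ≡ 20 (mod 27), so 7 · 47 ≡ 7 · 20 (mod 27). 7 · 20 = 140. Dividing by 27: 140 = 5·27 + 5. So (7 · 47) mod 27 = 5.

Final answer: 5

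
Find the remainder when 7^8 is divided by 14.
7

Use repeated squaring. Binary(8) = 1000. Walk through the bits of the exponent 8 left-to-right: at each bit after the leading one, square the running value, then multiply by 7 if the bit is 1 (always reducing mod 14):
  bit 1 = 1 (leading): start with 7.
  bit 2 = 0: square 7^2 = 49 ≡ 7 (mod 14).
  bit 3 = 0: square 7^2 = 49 ≡ 7 (mod 14).
  bit 4 = 0: square 7^2 = 49 ≡ 7 (mod 14).
Final value: 7^8 ≡ 7 (mod 14).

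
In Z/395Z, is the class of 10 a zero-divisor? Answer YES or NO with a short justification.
gcd(10, 395) = 5 > 1, so 10 is not a unit in Z/395Z. In Z/nZ every nonzero non-unit is a zero-divisor: explicitly, take b = 395/gcd = 79 ≠ 0 (mod 395); then 10·79 = 790 = 2·395, i.e. 10·79 ≡ 0 (mod 395). So 10 is a zero-divisor.

Final answer: YES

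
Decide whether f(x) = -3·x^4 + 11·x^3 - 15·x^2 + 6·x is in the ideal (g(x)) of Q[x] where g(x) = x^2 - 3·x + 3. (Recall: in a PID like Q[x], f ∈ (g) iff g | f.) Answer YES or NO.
In Q[x] the ideal (g) consists of all multiples of g, so f ∈ (g) iff g | f, i.e. iff the remainder of f on division by g is 0. Divide f by g (g is monic, so eliminate the leading term of the running remainder at each step):
  leading term -3·x^4: subtract (-3·x^2)·g(x) = -3·x^4 + 9·x^3 - 9·x^2, leaving 2·x^3 - 6·x^2 + 6·x
  leading term 2·x^3: subtract (2·x)·g(x) = 2·x^3 - 6·x^2 + 6·x, leaving 0
The remainder is 0, so f(x) = g(x) · h(x) with h(x) = -3·x^2 + 2·x. Hence g | f, i.e. f ∈ (g).

Final answer: YES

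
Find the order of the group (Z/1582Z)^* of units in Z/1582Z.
(Z/1582Z)^* consists of the classes a with gcd(a, 1582) = 1, so its order is φ(1582). φ is multiplicative, with φ(p^e) = p^e − p^(e−1). Factorise 1582 = 2 · 7 · 113. Then
  φ(1582) = (2 − 1) · (7 − 1) · (113 − 1) = 1 · 6 · 112 = 672.
Thus |(Z/1582Z)^*| = 672.

Final answer: |(Z/1582Z)^*| = 672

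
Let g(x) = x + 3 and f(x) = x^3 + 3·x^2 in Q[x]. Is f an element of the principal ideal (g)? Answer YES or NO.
YES

In Q[x] the ideal (g) consists of all multiples of g, so f ∈ (g) iff g | f, i.e. iff the remainder of f on division by g is 0. Divide f by g (g is monic, so eliminate the leading term of the running remainder at each step):
  leading term x^3: subtract (x^2)·g(x) = x^3 + 3·x^2, leaving 0
The remainder is 0, so f(x) = g(x) · h(x) with h(x) = x^2. Hence g | f, i.e. f ∈ (g).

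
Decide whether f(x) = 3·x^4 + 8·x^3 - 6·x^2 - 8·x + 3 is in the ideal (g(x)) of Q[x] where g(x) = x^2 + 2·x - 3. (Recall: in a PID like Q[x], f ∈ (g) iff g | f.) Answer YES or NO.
In Q[x] the ideal (g) consists of all multiples of g, so f ∈ (g) iff g | f, i.e. iff the remainder of f on division by g is 0. Divide f by g (g is monic, so eliminate the leading term of the running remainder at each step):
  leading term 3·x^4: subtract (3·x^2)·g(x) = 3·x^4 + 6·x^3 - 9·x^2, leaving 2·x^3 + 3·x^2 - 8·x + 3
  leading term 2·x^3: subtract (2·x)·g(x) = 2·x^3 + 4·x^2 - 6·x, leaving -x^2 - 2·x + 3
  leading term -x^2: subtract (-1)·g(x) = -x^2 - 2·x + 3, leaving 0
The remainder is 0, so f(x) = g(x) · h(x) with h(x) = 3·x^2 + 2·x - 1. Hence g | f, i.e. f ∈ (g).

Final answer: YES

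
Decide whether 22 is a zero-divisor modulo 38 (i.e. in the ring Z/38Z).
gcd(22, 38) = 2 > 1, so 22 is not a unit in Z/38Z. In Z/nZ every nonzero non-unit is a zero-divisor: explicitly, take b = 38/gcd = 19 ≠ 0 (mod 38); then 22·19 = 418 = 11·38, i.e. 22·19 ≡ 0 (mod 38). So 22 is a zero-divisor.

Final answer: YES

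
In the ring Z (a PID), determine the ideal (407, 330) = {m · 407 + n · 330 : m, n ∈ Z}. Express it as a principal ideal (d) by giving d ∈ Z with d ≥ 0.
In the PID Z, (a, b) is generated by gcd(a, b). Compute gcd(407, 330) with the extended Euclidean algorithm, tracking rows (r, s, t) with s·407 + t·330 = r:
  row A: (407, 1, 0)   [1·407 + 0·330 = 407]
  row B: (330, 0, 1)   [0·407 + 1·330 = 330]
  407 = 1·330 + 77   → row C = row A − 1·row B = (77, 1, −1)   [check: 1·407 − 1·330 = 77]
  330 = 4·77 + 22   → row D = row B − 4·row C = (22, −4, 5)   [check: −4·407 + 5·330 = 22]
  77 = 3·22 + 11   → row E = row C − 3·row D = (11, 13, −16)   [check: 13·407 − 16·330 = 11]
  22 = 2·11 + 0   → remainder 0, stop. gcd = 11 (last nonzero row E).
So gcd(407, 330) = 11, with Bézout identity 13·407 − 16·330 = 11. Containment (⊇): the Bézout identity exhibits 11 as an element of (407, 330), giving (11) ⊆ (407, 330). Containment (⊆): since 11 | 407 and 11 | 330 (407 = 11·37, 330 = 11·30), every Z-linear combination of 407 and 330 is divisible by 11, so (407, 330) ⊆ (11). Therefore (407, 330) = (11), d = 11.

Final answer: (407, 330) = (11); d = 11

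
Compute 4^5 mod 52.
36

Use repeated squaring. Binary(5) = 101. Walk through the bits of the exponent 5 left-to-right: at each bit after the leading one, square the running value, then multiply by 4 if the bit is 1 (always reducing mod 52):
  bit 1 = 1 (leading): start with 4.
  bit 2 = 0: square 4^2 = 16 (mod 52).
  bit 3 = 1: square 16^2 = 256 ≡ 48; bit is 1, so multiply 48·4 = 192 ≡ 36 (mod 52).
Final value: 4^5 ≡ 36 (mod 52).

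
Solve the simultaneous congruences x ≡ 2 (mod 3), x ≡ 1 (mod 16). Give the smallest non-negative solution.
The moduli 3, 16 are pairwise coprime, so by the CRT there is a unique solution mod 3·16 = 48.
Solve by successive substitution. Start with x ≡ 2 (mod 3).
  Combine with x ≡ 1 (mod 16): write x = 2 + 3·t and require 2 + 3·t ≡ 1 (mod 16), i.e. 3·t ≡ 1 − 2 ≡ 15 (mod 16). Since 3^(−1) ≡ 11 (mod 16), t ≡ 11·15 ≡ 5 (mod 16). So x ≡ 2 + 3·5 = 17 (mod 48).
Unique solution in [0, 48): x = 17.

Final answer: x ≡ 17 (mod 48); the representative in [0, 48) is 17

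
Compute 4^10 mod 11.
Use repeated squaring. Binary(10) = 1010. Walk through the bits of the exponent 10 left-to-right: at each bit after the leading one, square the running value, then multiply by 4 if the bit is 1 (always reducing mod 11):
  bit 1 = 1 (leading): start with 4.
  bit 2 = 0: square 4^2 = 16 ≡ 5 (mod 11).
  bit 3 = 1: square 5^2 = 25 ≡ 3; bit is 1, so multiply 3·4 = 12 ≡ 1 (mod 11).
  bit 4 = 0: square 1^2 = 1 (mod 11).
Final value: 4^10 ≡ 1 (mod 11).

Final answer: 1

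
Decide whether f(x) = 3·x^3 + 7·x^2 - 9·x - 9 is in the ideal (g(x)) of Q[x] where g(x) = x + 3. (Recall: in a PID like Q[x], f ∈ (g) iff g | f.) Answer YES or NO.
In Q[x] the ideal (g) consists of all multiples of g, so f ∈ (g) iff g | f, i.e. iff the remainder of f on division by g is 0. Divide f by g (g is monic, so eliminate the leading term of the running remainder at each step):
  leading term 3·x^3: subtract (3·x^2)·g(x) = 3·x^3 + 9·x^2, leaving -2·x^2 - 9·x - 9
  leading term -2·x^2: subtract (-2·x)·g(x) = -2·x^2 - 6·x, leaving -3·x - 9
  leading term -3·x: subtract (-3)·g(x) = -3·x - 9, leaving 0
The remainder is 0, so f(x) = g(x) · h(x) with h(x) = 3·x^2 - 2·x - 3. Hence g | f, i.e. f ∈ (g).

Final answer: YES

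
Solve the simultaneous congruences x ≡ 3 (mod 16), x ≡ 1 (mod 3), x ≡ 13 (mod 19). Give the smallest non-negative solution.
x ≡ 355 (mod 912); the representative in [0, 912) is 355

The moduli 16, 3, 19 are pairwise coprime, so by the CRT there is a unique solution mod 16·3·19 = 912.
Solve by successive substitution. Start with x ≡ 3 (mod 16).
  Combine with x ≡ 1 (mod 3): write x = 3 + 16·t and require 3 + 16·t ≡ 1 (mod 3), i.e. 16·t ≡ 1 − 3 ≡ 1 (mod 3). Since 16^(−1) ≡ 1 (mod 3) (16 ≡ 1 (mod 3)), t ≡ 1·1 ≡ 1 (mod 3). So x ≡ 3 + 16·1 = 19 (mod 48).
  Combine with x ≡ 13 (mod 19): write x = 19 + 48·t and require 19 + 48·t ≡ 13 (mod 19), i.e. 48·t ≡ 13 − 19 ≡ 13 (mod 19). Since 48^(−1) ≡ 2 (mod 19) (48 ≡ 10 (mod 19)), t ≡ 2·13 ≡ 7 (mod 19). So x ≡ 19 + 48·7 = 355 (mod 912).
Unique solution in [0, 912): x = 355.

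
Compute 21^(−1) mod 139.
Apply the extended Euclidean algorithm to (139, 21), tracking rows (r, s, t) with s·139 + t·21 = r. Each division r_prev = q·r_cur + r_new produces the new row as (previous row) − q·(current row):
  row A: (139, 1, 0)   [1·139 + 0·21 = 139]
  row B: (21, 0, 1)   [0·139 + 1·21 = 21]
  139 = 6·21 + 13   → row C = row A − 6·row B = (13, 1, −6)   [check: 1·139 − 6·21 = 13]
  21 = 1·13 + 8   → row D = row B − 1·row C = (8, −1, 7)   [check: −1·139 + 7·21 = 8]
  13 = 1·8 + 5   → row E = row C − 1·row D = (5, 2, −13)   [check: 2·139 − 13·21 = 5]
  8 = 1·5 + 3   → row F = row D − 1·row E = (3, −3, 20)   [check: −3·139 + 20·21 = 3]
  5 = 1·3 + 2   → row G = row E − 1·row F = (2, 5, −33)   [check: 5·139 − 33·21 = 2]
  3 = 1·2 + 1   → row H = row F − 1·row G = (1, −8, 53)   [check: −8·139 + 53·21 = 1]
  2 = 2·1 + 0   → remainder 0, stop. gcd = 1 (last nonzero row H).
The gcd is 1, so 21 is invertible mod 139. The last nonzero row gives −8·139 + 53·21 = 1, so t = 53. So 21^(−1) ≡ 53 (mod 139). Verify: 21 · 53 = 1113 ≡ 1 (mod 139). ✓

Final answer: 21^(−1) ≡ 53 (mod 139)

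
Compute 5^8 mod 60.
25

Use repeated squaring. Binary(8) = 1000. Walk through the bits of the exponent 8 left-to-right: at each bit after the leading one, square the running value, then multiply by 5 if the bit is 1 (always reducing mod 60):
  bit 1 = 1 (leading): start with 5.
  bit 2 = 0: square 5^2 = 25 (mod 60).
  bit 3 = 0: square 25^2 = 625 ≡ 25 (mod 60).
  bit 4 = 0: square 25^2 = 625 ≡ 25 (mod 60).
Final value: 5^8 ≡ 25 (mod 60).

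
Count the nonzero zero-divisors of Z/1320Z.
Z/1320Z has 999 nonzero zero-divisors

In Z/1320Z each nonzero element is either a unit (gcd with 1320 is 1) or a zero-divisor (gcd > 1). The number of units is φ(1320): factorise 1320 = 2^3 · 3 · 5 · 11, so φ(1320) = (2^3 − 2^2) · (3 − 1) · (5 − 1) · (11 − 1) = 4 · 2 · 4 · 10 = 320. The nonzero elements number 1320 − 1 = 1319. Hence the nonzero zero-divisors number 1319 − 320 = 999.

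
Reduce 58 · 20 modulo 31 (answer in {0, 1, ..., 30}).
13

Reduce the factors first: 58 ≡ 27 (mod 31), so 58 · 20 ≡ 27 · 20 (mod 31). 27 · 20 = 540. Dividing by 31: 540 = 17·31 + 13. So (58 · 20) mod 31 = 13.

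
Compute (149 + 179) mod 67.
Reduce the summands first: 149 ≡ 15, 179 ≡ 45 (mod 67), so 149 + 179 ≡ 15 + 45 (mod 67). 15 + 45 = 60; 60 = 0·67 + 60, so (149 + 179) mod 67 = 60.

Final answer: 60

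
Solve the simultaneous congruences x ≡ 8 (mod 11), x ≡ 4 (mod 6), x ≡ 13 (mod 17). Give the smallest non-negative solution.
x ≡ 778 (mod 1122); the representative in [0, 1122) is 778

The moduli 11, 6, 17 are pairwise coprime, so by the CRT there is a unique solution mod 11·6·17 = 1122.
Solve by successive substitution. Start with x ≡ 8 (mod 11).
  Combine with x ≡ 4 (mod 6): write x = 8 + 11·t and require 8 + 11·t ≡ 4 (mod 6), i.e. 11·t ≡ 4 − 8 ≡ 2 (mod 6). Since 11^(−1) ≡ 5 (mod 6) (11 ≡ 5 (mod 6)), t ≡ 5·2 ≡ 4 (mod 6). So x ≡ 8 + 11·4 = 52 (mod 66).
  Combine with x ≡ 13 (mod 17): write x = 52 + 66·t and require 52 + 66·t ≡ 13 (mod 17), i.e. 66·t ≡ 13 − 52 ≡ 12 (mod 17). Since 66^(−1) ≡ 8 (mod 17) (66 ≡ 15 (mod 17)), t ≡ 8·12 ≡ 11 (mod 17). So x ≡ 52 + 66·11 = 778 (mod 1122).
Unique solution in [0, 1122): x = 778.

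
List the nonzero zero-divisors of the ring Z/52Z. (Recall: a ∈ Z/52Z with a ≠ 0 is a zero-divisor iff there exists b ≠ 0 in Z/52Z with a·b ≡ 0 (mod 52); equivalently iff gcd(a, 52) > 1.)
nonzero zero-divisors of Z/52Z = {2, 4, 6, 8, 10, 12, 13, 14, 16, 18, 20, 22, 24, 26, 28, 30, 32, 34, 36, 38, 39, 40, 42, 44, 46, 48, 50}

An element a ∈ Z/52Z (with a ≠ 0) is a zero-divisor iff gcd(a, 52) > 1 (because a is a unit precisely when gcd(a, n) = 1, and in Z/nZ every nonzero, non-unit element is a zero-divisor). Scan a = 1, ..., 51 and keep those with gcd(a, 52) > 1:
  gcd(2, 52) = 2, gcd(4, 52) = 4, gcd(6, 52) = 2, gcd(8, 52) = 4, gcd(10, 52) = 2, gcd(12, 52) = 4, gcd(13, 52) = 13, gcd(14, 52) = 2, gcd(16, 52) = 4, gcd(18, 52) = 2, gcd(20, 52) = 4, gcd(22, 52) = 2, gcd(24, 52) = 4, gcd(26, 52) = 26, gcd(28, 52) = 4, gcd(30, 52) = 2, gcd(32, 52) = 4, gcd(34, 52) = 2, gcd(36, 52) = 4, gcd(38, 52) = 2, gcd(39, 52) = 13, gcd(40, 52) = 4, gcd(42, 52) = 2, gcd(44, 52) = 4, gcd(46, 52) = 2, gcd(48, 52) = 4, gcd(50, 52) = 2.
All other a ∈ {1, ..., 51} have gcd(a, 52) = 1 and are units. So the nonzero zero-divisors are exactly the 27 values of a appearing in this scan.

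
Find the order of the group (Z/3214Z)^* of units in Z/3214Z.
|(Z/3214Z)^*| = 1606

(Z/3214Z)^* consists of the classes a with gcd(a, 3214) = 1, so its order is φ(3214). φ is multiplicative, with φ(p^e) = p^e − p^(e−1). Factorise 3214 = 2 · 1607. Then
  φ(3214) = (2 − 1) · (1607 − 1) = 1 · 1606 = 1606.
Thus |(Z/3214Z)^*| = 1606.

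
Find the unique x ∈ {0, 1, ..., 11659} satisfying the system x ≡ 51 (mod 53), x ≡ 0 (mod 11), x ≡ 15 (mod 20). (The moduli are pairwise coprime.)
x ≡ 5775 (mod 11660); the representative in [0, 11660) is 5775

The moduli 53, 11, 20 are pairwise coprime, so by the CRT there is a unique solution mod 53·11·20 = 11660.
Solve by successive substitution. Start with x ≡ 51 (mod 53).
  Combine with x ≡ 0 (mod 11): write x = 51 + 53·t and require 51 + 53·t ≡ 0 (mod 11), i.e. 53·t ≡ 0 − 51 ≡ 4 (mod 11). Since 53^(−1) ≡ 5 (mod 11) (53 ≡ 9 (mod 11)), t ≡ 5·4 ≡ 9 (mod 11). So x ≡ 51 + 53·9 = 528 (mod 583).
  Combine with x ≡ 15 (mod 20): write x = 528 + 583·t and require 528 + 583·t ≡ 15 (mod 20), i.e. 583·t ≡ 15 − 528 ≡ 7 (mod 20). Since 583^(−1) ≡ 7 (mod 20) (583 ≡ 3 (mod 20)), t ≡ 7·7 ≡ 9 (mod 20). So x ≡ 528 + 583·9 = 5775 (mod 11660).
Unique solution in [0, 11660): x = 5775.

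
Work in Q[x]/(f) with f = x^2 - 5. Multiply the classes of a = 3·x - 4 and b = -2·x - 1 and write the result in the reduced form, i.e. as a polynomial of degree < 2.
a · b ≡ 5·x - 26 (mod f(x))

First multiply in Q[x] without reducing: a · b = -6·x^2 + 5·x + 4. Now divide by f(x) = x^2 - 5, eliminating the leading term at each step:
  leading term -6·x^2: subtract (-6)·f(x) = 30 - 6·x^2, leaving 5·x - 26
The degree is now < 2, so this is the remainder. Hence a · b ≡ 5·x - 26 in Q[x]/(f).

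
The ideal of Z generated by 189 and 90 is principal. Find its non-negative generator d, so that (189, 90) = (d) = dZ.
In the PID Z, (a, b) is generated by gcd(a, b). Compute gcd(189, 90) with the extended Euclidean algorithm, tracking rows (r, s, t) with s·189 + t·90 = r:
  row A: (189, 1, 0)   [1·189 + 0·90 = 189]
  row B: (90, 0, 1)   [0·189 + 1·90 = 90]
  189 = 2·90 + 9   → row C = row A − 2·row B = (9, 1, −2)   [check: 1·189 − 2·90 = 9]
  90 = 10·9 + 0   → remainder 0, stop. gcd = 9 (last nonzero row C).
So gcd(189, 90) = 9, with Bézout identity 1·189 − 2·90 = 9. Containment (⊇): the Bézout identity exhibits 9 as an element of (189, 90), giving (9) ⊆ (189, 90). Containment (⊆): since 9 | 189 and 9 | 90 (189 = 9·21, 90 = 9·10), every Z-linear combination of 189 and 90 is divisible by 9, so (189, 90) ⊆ (9). Therefore (189, 90) = (9), d = 9.

Final answer: (189, 90) = (9); d = 9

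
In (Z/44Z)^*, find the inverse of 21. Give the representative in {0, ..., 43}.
Apply the extended Euclidean algorithm to (44, 21), tracking rows (r, s, t) with s·44 + t·21 = r. Each division r_prev = q·r_cur + r_new produces the new row as (previous row) − q·(current row):
  row A: (44, 1, 0)   [1·44 + 0·21 = 44]
  row B: (21, 0, 1)   [0·44 + 1·21 = 21]
  44 = 2·21 + 2   → row C = row A − 2·row B = (2, 1, −2)   [check: 1·44 − 2·21 = 2]
  21 = 10·2 + 1   → row D = row B − 10·row C = (1, −10, 21)   [check: −10·44 + 21·21 = 1]
  2 = 2·1 + 0   → remainder 0, stop. gcd = 1 (last nonzero row D).
The gcd is 1, so 21 is invertible mod 44. The last nonzero row gives −10·44 + 21·21 = 1, so t = 21. So 21^(−1) ≡ 21 (mod 44). Verify: 21 · 21 = 441 ≡ 1 (mod 44). ✓

Final answer: 21^(−1) ≡ 21 (mod 44)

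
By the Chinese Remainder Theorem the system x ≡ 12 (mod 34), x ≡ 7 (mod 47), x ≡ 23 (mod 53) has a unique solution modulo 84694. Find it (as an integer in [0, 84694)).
The moduli 34, 47, 53 are pairwise coprime, so by the CRT there is a unique solution mod 34·47·53 = 84694.
Solve by successive substitution. Start with x ≡ 12 (mod 34).
  Combine with x ≡ 7 (mod 47): write x = 12 + 34·t and require 12 + 34·t ≡ 7 (mod 47), i.e. 34·t ≡ 7 − 12 ≡ 42 (mod 47). Since 34^(−1) ≡ 18 (mod 47), t ≡ 18·42 ≡ 4 (mod 47). So x ≡ 12 + 34·4 = 148 (mod 1598).
  Combine with x ≡ 23 (mod 53): write x = 148 + 1598·t and require 148 + 1598·t ≡ 23 (mod 53), i.e. 1598·t ≡ 23 − 148 ≡ 34 (mod 53). Since 1598^(−1) ≡ 20 (mod 53) (1598 ≡ 8 (mod 53)), t ≡ 20·34 ≡ 44 (mod 53). So x ≡ 148 + 1598·44 = 70460 (mod 84694).
Unique solution in [0, 84694): x = 70460.

Final answer: x ≡ 70460 (mod 84694); the representative in [0, 84694) is 70460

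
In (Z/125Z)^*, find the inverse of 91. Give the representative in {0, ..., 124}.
91^(−1) ≡ 11 (mod 125)

Apply the extended Euclidean algorithm to (125, 91), tracking rows (r, s, t) with s·125 + t·91 = r. Each division r_prev = q·r_cur + r_new produces the new row as (previous row) − q·(current row):
  row A: (125, 1, 0)   [1·125 + 0·91 = 125]
  row B: (91, 0, 1)   [0·125 + 1·91 = 91]
  125 = 1·91 + 34   → row C = row A − 1·row B = (34, 1, −1)   [check: 1·125 − 1·91 = 34]
  91 = 2·34 + 23   → row D = row B − 2·row C = (23, −2, 3)   [check: −2·125 + 3·91 = 23]
  34 = 1·23 + 11   → row E = row C − 1·row D = (11, 3, −4)   [check: 3·125 − 4·91 = 11]
  23 = 2·11 + 1   → row F = row D − 2·row E = (1, −8, 11)   [check: −8·125 + 11·91 = 1]
  11 = 11·1 + 0   → remainder 0, stop. gcd = 1 (last nonzero row F).
The gcd is 1, so 91 is invertible mod 125. The last nonzero row gives −8·125 + 11·91 = 1, so t = 11. So 91^(−1) ≡ 11 (mod 125). Verify: 91 · 11 = 1001 ≡ 1 (mod 125). ✓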